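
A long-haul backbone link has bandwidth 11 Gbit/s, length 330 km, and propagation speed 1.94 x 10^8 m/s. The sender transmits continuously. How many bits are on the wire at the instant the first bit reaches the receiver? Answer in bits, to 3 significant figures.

Propagation delay = 330000 / 194000000 = 0.00170103 s.
BDP = R × t_prop = 11000000000 × 0.00170103 = 18711300 bits.

18700000 bits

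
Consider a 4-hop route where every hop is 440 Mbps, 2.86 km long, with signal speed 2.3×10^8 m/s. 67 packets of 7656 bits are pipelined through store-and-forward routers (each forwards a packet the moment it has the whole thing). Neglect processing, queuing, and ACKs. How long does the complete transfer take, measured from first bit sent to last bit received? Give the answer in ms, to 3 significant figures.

Per-hop transmission t_tx = L/R = 7656/440000000 = 0.0174 ms.
Per-hop propagation t_prop = 2860/2.3e+08 = 0.0124348 ms.
Pipeline fill: first packet needs 4·t_tx to clear all hops; remaining 66 packets each add one t_tx.
Total = (4+67-1)·t_tx + 4·t_prop = 70·0.0174 + 4·0.0124348 = 1.27 ms.

1.27 ms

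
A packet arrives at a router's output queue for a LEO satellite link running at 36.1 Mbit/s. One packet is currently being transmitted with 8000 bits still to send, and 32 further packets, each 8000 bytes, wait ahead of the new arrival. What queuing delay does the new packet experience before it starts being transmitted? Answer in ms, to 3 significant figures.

Each queued packet: L/R = 64000/36100000 = 1.77285 ms.
32 queued → 56.7313 ms.
Plus remaining 8000 bits of current packet: 0.221607 ms.
Queuing delay = 57.0 ms.

57.0 ms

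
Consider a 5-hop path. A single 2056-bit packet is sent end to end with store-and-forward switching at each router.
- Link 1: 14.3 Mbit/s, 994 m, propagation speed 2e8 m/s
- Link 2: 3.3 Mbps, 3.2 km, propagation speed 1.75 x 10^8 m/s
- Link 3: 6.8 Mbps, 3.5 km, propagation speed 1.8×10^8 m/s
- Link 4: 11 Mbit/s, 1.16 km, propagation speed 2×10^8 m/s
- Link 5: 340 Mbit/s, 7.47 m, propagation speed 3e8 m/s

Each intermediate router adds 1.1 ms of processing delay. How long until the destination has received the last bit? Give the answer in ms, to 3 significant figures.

Transmission delays (L/R per hop): 0.143776, 0.62303, 0.302353, 0.186909, 0.00604706 ms; sum = 1.26212 ms.
Propagation delays (d/s per hop): 0.00497, 0.0182857, 0.0194444, 0.0058, 2.49e-05 ms; sum = 0.0485251 ms.
Processing at 4 router(s): 4 × 1.1 ms = 4.4 ms.
End-to-end = 5.71 ms.

5.71 ms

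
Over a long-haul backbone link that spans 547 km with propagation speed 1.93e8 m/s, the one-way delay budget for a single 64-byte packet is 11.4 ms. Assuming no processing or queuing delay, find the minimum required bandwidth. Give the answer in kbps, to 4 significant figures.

L = 512 bits.
Propagation delay = 547000 / 193000000 = 2.8342 ms.
Transmission budget = 11.4 − 2.8342 = 8.5658 ms.
R ≥ L / t_tx = 512 bits / 0.0085658 s = 59.77 kbps.

59.77 kbps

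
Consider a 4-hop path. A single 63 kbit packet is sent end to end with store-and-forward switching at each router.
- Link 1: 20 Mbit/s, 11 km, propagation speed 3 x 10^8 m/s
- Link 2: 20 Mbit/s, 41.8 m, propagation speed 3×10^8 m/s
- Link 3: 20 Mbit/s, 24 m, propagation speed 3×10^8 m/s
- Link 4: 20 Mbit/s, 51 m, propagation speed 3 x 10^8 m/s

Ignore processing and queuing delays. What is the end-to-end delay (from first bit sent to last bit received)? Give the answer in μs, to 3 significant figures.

L = 63000 bits.
Transmission delay per hop = L/R = 63000/20000000 = 3150 μs; 4 hops → 12600 μs.
Propagation delays (d/s per hop): 36.6667, 0.139333, 0.08, 0.17 μs; sum = 37.056 μs.
End-to-end = 12600 μs.

12600 μs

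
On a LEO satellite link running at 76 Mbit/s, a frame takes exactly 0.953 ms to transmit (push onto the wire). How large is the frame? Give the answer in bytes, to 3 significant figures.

L = R × t_tx = 76000000 b/s × 0.000953 s = 72428 bits.
In bytes: 72428 / 8 = 9050 bytes.

9050 bytes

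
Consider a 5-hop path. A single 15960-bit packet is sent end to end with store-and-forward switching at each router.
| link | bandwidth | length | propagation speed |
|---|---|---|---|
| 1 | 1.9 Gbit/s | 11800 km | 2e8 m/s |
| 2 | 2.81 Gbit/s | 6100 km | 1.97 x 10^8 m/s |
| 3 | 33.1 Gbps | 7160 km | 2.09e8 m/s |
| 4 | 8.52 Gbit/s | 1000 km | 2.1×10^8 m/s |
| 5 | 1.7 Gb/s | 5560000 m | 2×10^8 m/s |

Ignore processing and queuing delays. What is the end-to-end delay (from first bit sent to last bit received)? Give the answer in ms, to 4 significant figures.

156.8 ms

Transmission delays (L/R per hop): 0.0084, 0.00567972, 0.000482175, 0.00187324, 0.00938824 ms; sum = 0.0258234 ms.
Propagation delays (d/s per hop): 59, 30.9645, 34.2584, 4.7619, 27.8 ms; sum = 156.785 ms.
End-to-end = 156.8 ms.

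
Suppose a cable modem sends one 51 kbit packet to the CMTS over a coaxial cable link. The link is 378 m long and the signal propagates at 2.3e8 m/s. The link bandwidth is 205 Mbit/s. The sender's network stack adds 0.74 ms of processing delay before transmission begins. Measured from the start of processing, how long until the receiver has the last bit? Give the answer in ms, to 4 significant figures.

L = 51000 bits.
Transmission delay = L/R = 51000 / 205000000 = 0.24878 ms.
Propagation delay = d/s = 378 m / 2.3e+08 m/s = 0.00164348 ms.
Plus processing delay 0.74 ms = 0.74 ms.
Total = 0.9904 ms.

0.9904 ms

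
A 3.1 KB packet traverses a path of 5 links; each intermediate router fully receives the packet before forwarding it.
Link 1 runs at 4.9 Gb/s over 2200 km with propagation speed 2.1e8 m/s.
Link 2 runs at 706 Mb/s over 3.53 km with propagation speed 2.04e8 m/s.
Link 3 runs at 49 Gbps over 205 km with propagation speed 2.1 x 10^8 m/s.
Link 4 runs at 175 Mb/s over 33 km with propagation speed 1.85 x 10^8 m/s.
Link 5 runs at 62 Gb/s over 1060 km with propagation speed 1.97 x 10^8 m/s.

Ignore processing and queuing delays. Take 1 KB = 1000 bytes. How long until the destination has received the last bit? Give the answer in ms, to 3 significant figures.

17.2 ms

L = 24800 bits.
Transmission delays (L/R per hop): 0.00506122, 0.0351275, 0.000506122, 0.141714, 0.0004 ms; sum = 0.182809 ms.
Propagation delays (d/s per hop): 10.4762, 0.0173039, 0.97619, 0.178378, 5.38071 ms; sum = 17.0288 ms.
End-to-end = 17.2 ms.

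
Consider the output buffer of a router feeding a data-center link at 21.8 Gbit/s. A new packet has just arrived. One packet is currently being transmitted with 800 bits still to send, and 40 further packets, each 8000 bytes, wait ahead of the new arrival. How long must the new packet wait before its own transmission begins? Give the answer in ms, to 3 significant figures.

Each queued packet: L/R = 64000/21800000000 = 0.00293578 ms.
40 queued → 0.117431 ms.
Plus remaining 800 bits of current packet: 3.66972e-05 ms.
Queuing delay = 0.117 ms.

0.117 ms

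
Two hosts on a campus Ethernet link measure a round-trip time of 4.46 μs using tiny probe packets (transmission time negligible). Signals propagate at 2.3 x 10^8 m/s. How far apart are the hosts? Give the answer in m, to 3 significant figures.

513 m

One-way propagation = RTT/2 = 2.23 μs.
d = s × t = 2.3e+08 × 2.23e-06 = 513 m.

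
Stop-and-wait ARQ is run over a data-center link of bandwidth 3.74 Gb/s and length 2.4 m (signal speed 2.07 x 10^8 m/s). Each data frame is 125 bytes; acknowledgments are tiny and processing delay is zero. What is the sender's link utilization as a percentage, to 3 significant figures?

92.0 %

t_tx = L/R = 1000/3740000000 = 2.6738e-07 s.
t_prop = 2.4/2.07e+08 = 1.15942e-08 s; RTT = 2.31884e-08 s.
Cycle = t_tx + RTT = 2.90568e-07 s.
Utilization = t_tx / cycle = 2.6738e-07/2.90568e-07 = 92.0 %.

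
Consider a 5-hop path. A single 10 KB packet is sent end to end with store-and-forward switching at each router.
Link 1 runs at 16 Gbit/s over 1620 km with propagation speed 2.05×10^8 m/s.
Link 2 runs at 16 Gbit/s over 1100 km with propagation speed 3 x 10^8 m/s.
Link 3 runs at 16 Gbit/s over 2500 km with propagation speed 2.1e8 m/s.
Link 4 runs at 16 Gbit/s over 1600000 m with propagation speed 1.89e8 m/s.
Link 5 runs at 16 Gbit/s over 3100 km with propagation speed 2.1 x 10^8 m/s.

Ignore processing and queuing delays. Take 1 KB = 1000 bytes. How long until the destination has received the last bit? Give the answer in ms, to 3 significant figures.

46.7 ms

L = 80000 bits.
Transmission delay per hop = L/R = 80000/16000000000 = 0.005 ms; 5 hops → 0.025 ms.
Propagation delays (d/s per hop): 7.90244, 3.66667, 11.9048, 8.46561, 14.7619 ms; sum = 46.7014 ms.
End-to-end = 46.7 ms.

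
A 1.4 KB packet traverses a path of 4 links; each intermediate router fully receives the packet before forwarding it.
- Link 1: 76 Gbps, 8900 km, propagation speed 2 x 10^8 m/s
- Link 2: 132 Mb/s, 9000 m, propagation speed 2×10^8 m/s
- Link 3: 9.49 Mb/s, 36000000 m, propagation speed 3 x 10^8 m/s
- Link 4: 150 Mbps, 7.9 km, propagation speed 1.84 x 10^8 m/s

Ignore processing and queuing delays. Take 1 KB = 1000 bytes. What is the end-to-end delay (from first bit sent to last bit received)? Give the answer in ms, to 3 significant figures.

L = 11200 bits.
Transmission delays (L/R per hop): 0.000147368, 0.0848485, 1.18019, 0.0746667 ms; sum = 1.33985 ms.
Propagation delays (d/s per hop): 44.5, 0.045, 120, 0.0429348 ms; sum = 164.588 ms.
End-to-end = 166 ms.

166 ms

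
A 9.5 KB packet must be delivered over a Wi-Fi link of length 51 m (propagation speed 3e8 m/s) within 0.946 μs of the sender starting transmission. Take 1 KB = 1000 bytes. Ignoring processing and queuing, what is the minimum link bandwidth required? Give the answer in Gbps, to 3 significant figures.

L = 76000 bits.
Propagation delay = 51 / 300000000 = 0.17 μs.
Transmission budget = 0.946 − 0.17 = 0.776 μs.
R ≥ L / t_tx = 76000 bits / 7.76e-07 s = 97.9 Gbps.

97.9 Gbps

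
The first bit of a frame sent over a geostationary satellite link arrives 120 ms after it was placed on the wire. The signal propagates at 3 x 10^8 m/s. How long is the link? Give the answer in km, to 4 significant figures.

36000 km

d = s × t_prop = 300000000 × 0.12 = 36000 km.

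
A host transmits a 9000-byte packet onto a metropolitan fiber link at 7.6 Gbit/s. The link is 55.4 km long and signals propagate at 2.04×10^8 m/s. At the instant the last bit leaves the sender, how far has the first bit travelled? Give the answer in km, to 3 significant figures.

1.93 km

t_tx = L/R = 72000/7600000000 = 9.47368e-06 s.
Distance = s × t_tx = 204000000 × 9.47368e-06 = 1.93 km.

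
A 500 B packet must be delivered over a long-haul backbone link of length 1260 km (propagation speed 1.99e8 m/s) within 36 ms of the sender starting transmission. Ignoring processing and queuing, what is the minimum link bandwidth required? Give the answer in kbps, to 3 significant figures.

135 kbps

L = 4000 bits.
Propagation delay = 1260000 / 199000000 = 6.33166 ms.
Transmission budget = 36 − 6.33166 = 29.6683 ms.
R ≥ L / t_tx = 4000 bits / 0.0296683 s = 135 kbps.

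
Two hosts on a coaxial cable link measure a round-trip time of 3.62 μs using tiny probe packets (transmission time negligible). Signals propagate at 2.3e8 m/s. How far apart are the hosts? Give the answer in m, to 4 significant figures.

416.3 m

One-way propagation = RTT/2 = 1.81 μs.
d = s × t = 2.3e+08 × 1.81e-06 = 416.3 m.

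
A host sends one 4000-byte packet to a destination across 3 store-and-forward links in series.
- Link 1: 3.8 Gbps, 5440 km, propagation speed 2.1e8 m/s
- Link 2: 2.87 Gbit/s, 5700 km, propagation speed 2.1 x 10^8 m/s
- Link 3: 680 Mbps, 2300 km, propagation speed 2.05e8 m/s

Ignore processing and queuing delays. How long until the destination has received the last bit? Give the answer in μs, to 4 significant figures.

64330 μs

L = 4000 × 8 = 32000 bits.
Transmission delays (L/R per hop): 8.42105, 11.1498, 47.0588 μs; sum = 66.6297 μs.
Propagation delays (d/s per hop): 25904.8, 27142.9, 11219.5 μs; sum = 64267.1 μs.
End-to-end = 64330 μs.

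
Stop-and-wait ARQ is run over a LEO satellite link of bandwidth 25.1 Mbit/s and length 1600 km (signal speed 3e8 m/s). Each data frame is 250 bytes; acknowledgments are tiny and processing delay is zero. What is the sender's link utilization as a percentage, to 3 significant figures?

0.741 %

t_tx = L/R = 2000/25100000 = 7.96813e-05 s.
t_prop = 1600000/300000000 = 0.00533333 s; RTT = 0.0106667 s.
Cycle = t_tx + RTT = 0.0107463 s.
Utilization = t_tx / cycle = 7.96813e-05/0.0107463 = 0.741 %.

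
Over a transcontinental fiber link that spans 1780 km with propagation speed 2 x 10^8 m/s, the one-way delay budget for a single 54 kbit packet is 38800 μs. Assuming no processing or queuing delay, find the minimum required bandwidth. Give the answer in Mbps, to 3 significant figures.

Propagation delay = 1780000 / 200000000 = 8900 μs.
Transmission budget = 38800 − 8900 = 29900 μs.
R ≥ L / t_tx = 54000 bits / 0.0299 s = 1.81 Mbps.

1.81 Mbps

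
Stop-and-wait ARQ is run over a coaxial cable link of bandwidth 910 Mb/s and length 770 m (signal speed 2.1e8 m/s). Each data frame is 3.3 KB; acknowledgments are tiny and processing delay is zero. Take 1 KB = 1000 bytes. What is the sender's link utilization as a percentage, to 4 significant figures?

t_tx = L/R = 26400/910000000 = 2.9011e-05 s.
t_prop = 770/210000000 = 3.66667e-06 s; RTT = 7.33333e-06 s.
Cycle = t_tx + RTT = 3.63443e-05 s.
Utilization = t_tx / cycle = 2.9011e-05/3.63443e-05 = 79.82 %.

79.82 %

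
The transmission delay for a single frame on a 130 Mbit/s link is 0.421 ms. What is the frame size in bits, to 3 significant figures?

54700 bits

L = R × t_tx = 130000000 b/s × 0.000421 s = 54730 bits.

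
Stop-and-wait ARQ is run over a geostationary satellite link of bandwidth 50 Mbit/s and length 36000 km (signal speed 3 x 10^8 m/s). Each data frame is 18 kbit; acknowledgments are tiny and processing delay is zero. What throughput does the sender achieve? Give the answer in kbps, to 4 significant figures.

t_tx = L/R = 18000/50000000 = 0.00036 s.
t_prop = 36000000/300000000 = 0.12 s; RTT = 0.24 s.
Cycle = t_tx + RTT = 0.24036 s.
Throughput = L / cycle = 18000 / 0.24036 = 74.89 kbps.

74.89 kbps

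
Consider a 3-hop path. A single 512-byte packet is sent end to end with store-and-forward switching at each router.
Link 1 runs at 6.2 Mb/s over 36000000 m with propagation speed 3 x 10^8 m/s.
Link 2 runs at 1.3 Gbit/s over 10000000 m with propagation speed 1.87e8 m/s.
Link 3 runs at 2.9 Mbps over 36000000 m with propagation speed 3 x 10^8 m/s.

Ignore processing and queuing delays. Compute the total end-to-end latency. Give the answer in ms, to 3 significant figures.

296 ms

L = 512 × 8 = 4096 bits.
Transmission delays (L/R per hop): 0.660645, 0.00315077, 1.41241 ms; sum = 2.07621 ms.
Propagation delays (d/s per hop): 120, 53.4759, 120 ms; sum = 293.476 ms.
End-to-end = 296 ms.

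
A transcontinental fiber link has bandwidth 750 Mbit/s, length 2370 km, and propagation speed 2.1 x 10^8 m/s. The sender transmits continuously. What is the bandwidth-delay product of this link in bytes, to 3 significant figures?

1060000 bytes

Propagation delay = 2370000 / 210000000 = 0.0112857 s.
BDP = R × t_prop = 750000000 × 0.0112857 = 8464290 bits.
In bytes: 8464290/8 = 1060000 bytes.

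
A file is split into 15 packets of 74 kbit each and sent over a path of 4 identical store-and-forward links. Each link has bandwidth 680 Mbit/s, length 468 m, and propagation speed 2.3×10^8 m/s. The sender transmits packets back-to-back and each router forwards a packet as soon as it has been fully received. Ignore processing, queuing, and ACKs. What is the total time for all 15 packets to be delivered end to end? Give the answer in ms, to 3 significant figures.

Per-hop transmission t_tx = L/R = 74000/680000000 = 0.108824 ms.
Per-hop propagation t_prop = 468/2.3e+08 = 0.00203478 ms.
Pipeline fill: first packet needs 4·t_tx to clear all hops; remaining 14 packets each add one t_tx.
Total = (4+15-1)·t_tx + 4·t_prop = 18·0.108824 + 4·0.00203478 = 1.97 ms.

1.97 ms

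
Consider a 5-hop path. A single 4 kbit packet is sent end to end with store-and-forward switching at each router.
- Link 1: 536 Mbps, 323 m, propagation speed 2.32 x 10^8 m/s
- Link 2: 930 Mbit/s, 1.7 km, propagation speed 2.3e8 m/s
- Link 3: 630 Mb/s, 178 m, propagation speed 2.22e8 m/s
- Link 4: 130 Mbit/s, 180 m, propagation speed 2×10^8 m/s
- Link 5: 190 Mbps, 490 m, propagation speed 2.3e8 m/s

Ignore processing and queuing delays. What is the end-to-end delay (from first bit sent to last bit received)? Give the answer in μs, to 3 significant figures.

82.6 μs

L = 4000 bits.
Transmission delays (L/R per hop): 7.46269, 4.30108, 6.34921, 30.7692, 21.0526 μs; sum = 69.9348 μs.
Propagation delays (d/s per hop): 1.39224, 7.3913, 0.801802, 0.9, 2.13043 μs; sum = 12.6158 μs.
End-to-end = 82.6 μs.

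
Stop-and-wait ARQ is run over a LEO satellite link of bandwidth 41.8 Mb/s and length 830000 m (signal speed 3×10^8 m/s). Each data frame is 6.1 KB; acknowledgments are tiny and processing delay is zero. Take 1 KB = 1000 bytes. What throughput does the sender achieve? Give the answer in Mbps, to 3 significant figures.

7.28 Mbps

t_tx = L/R = 48800/41800000 = 0.00116746 s.
t_prop = 830000/300000000 = 0.00276667 s; RTT = 0.00553333 s.
Cycle = t_tx + RTT = 0.0067008 s.
Throughput = L / cycle = 48800 / 0.0067008 = 7.28 Mbps.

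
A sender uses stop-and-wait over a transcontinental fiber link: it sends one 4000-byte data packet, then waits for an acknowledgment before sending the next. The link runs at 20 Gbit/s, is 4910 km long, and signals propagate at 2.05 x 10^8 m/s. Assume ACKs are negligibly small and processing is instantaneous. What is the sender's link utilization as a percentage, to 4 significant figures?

t_tx = L/R = 32000/20000000000 = 1.6e-06 s.
t_prop = 4910000/2.05e+08 = 0.0239512 s; RTT = 0.0479024 s.
Cycle = t_tx + RTT = 0.047904 s.
Utilization = t_tx / cycle = 1.6e-06/0.047904 = 0.003340 %.

0.003340 %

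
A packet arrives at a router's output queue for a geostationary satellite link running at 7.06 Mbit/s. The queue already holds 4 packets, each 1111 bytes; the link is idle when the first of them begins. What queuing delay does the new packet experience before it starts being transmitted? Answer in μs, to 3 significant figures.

5040 μs

Each queued packet: L/R = 8888/7060000 = 1258.92 μs.
4 queued → 5035.69 μs.
Queuing delay = 5040 μs.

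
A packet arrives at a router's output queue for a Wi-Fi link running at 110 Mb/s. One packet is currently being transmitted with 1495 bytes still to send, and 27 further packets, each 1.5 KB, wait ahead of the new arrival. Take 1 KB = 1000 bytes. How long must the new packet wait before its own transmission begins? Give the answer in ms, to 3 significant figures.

3.05 ms

Each queued packet: L/R = 12000/110000000 = 0.109091 ms.
27 queued → 2.94545 ms.
Plus remaining 11960 bits of current packet: 0.108727 ms.
Queuing delay = 3.05 ms.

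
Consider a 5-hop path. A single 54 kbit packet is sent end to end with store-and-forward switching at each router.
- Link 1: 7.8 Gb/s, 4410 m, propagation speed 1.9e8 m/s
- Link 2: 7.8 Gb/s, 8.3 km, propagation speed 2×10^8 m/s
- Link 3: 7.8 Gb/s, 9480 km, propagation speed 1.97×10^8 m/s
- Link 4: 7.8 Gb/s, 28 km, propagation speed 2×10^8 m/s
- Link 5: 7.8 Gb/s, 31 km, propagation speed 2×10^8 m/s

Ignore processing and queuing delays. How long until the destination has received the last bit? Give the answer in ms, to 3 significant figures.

48.5 ms

L = 54000 bits.
Transmission delay per hop = L/R = 54000/7800000000 = 0.00692308 ms; 5 hops → 0.0346154 ms.
Propagation delays (d/s per hop): 0.0232105, 0.0415, 48.1218, 0.14, 0.155 ms; sum = 48.4815 ms.
End-to-end = 48.5 ms.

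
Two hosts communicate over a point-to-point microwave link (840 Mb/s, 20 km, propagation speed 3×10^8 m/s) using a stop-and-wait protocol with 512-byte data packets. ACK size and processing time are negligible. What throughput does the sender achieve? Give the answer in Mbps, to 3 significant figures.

29.6 Mbps

t_tx = L/R = 4096/840000000 = 4.87619e-06 s.
t_prop = 20000/300000000 = 6.66667e-05 s; RTT = 0.000133333 s.
Cycle = t_tx + RTT = 0.00013821 s.
Throughput = L / cycle = 4096 / 0.00013821 = 29.6 Mbps.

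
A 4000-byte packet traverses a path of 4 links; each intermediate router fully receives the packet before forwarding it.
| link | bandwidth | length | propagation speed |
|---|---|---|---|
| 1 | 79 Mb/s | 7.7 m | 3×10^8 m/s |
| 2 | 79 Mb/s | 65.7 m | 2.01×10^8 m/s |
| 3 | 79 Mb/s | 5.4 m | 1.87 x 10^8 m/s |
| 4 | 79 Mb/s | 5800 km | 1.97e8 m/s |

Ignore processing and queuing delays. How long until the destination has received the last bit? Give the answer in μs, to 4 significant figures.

31060 μs

L = 4000 × 8 = 32000 bits.
Transmission delay per hop = L/R = 32000/79000000 = 405.063 μs; 4 hops → 1620.25 μs.
Propagation delays (d/s per hop): 0.0256667, 0.326866, 0.028877, 29441.6 μs; sum = 29442 μs.
End-to-end = 31060 μs.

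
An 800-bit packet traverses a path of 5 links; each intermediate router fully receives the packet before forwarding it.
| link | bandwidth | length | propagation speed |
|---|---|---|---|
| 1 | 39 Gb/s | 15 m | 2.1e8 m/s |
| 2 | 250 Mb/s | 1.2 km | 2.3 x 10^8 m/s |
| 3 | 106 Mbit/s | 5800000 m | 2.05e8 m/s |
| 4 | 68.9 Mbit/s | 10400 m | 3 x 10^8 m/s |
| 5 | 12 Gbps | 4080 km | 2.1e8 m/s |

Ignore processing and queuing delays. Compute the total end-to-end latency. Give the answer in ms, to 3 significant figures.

47.8 ms

Transmission delays (L/R per hop): 2.05128e-05, 0.0032, 0.00754717, 0.011611, 6.66667e-05 ms; sum = 0.0224454 ms.
Propagation delays (d/s per hop): 7.14286e-05, 0.00521739, 28.2927, 0.0346667, 19.4286 ms; sum = 47.7612 ms.
End-to-end = 47.8 ms.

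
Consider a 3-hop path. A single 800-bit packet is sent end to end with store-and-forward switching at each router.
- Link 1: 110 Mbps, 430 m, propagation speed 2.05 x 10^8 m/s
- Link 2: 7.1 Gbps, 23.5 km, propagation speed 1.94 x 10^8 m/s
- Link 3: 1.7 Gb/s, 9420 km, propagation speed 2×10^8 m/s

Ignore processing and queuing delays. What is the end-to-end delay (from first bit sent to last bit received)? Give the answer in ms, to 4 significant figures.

Transmission delays (L/R per hop): 0.00727273, 0.000112676, 0.000470588 ms; sum = 0.00785599 ms.
Propagation delays (d/s per hop): 0.00209756, 0.121134, 47.1 ms; sum = 47.2232 ms.
End-to-end = 47.23 ms.

47.23 ms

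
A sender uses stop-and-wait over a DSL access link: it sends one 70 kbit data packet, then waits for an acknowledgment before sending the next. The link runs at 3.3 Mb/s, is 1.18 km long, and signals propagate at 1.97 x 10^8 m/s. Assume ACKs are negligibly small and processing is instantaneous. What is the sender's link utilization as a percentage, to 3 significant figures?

t_tx = L/R = 70000/3300000 = 0.0212121 s.
t_prop = 1180/197000000 = 5.98985e-06 s; RTT = 1.19797e-05 s.
Cycle = t_tx + RTT = 0.0212241 s.
Utilization = t_tx / cycle = 0.0212121/0.0212241 = 99.9 %.

99.9 %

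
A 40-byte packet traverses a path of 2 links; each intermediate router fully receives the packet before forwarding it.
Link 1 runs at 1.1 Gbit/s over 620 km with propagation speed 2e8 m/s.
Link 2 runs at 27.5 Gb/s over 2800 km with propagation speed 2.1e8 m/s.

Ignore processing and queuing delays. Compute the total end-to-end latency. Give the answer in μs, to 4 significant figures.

16430 μs

L = 40 × 8 = 320 bits.
Transmission delays (L/R per hop): 0.290909, 0.0116364 μs; sum = 0.302545 μs.
Propagation delays (d/s per hop): 3100, 13333.3 μs; sum = 16433.3 μs.
End-to-end = 16430 μs.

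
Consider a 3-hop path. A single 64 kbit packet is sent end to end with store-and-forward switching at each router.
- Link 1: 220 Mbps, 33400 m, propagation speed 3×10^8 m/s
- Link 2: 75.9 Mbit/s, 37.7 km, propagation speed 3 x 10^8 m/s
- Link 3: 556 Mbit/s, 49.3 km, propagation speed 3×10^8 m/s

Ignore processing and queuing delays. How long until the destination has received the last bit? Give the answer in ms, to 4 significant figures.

L = 64000 bits.
Transmission delays (L/R per hop): 0.290909, 0.843215, 0.115108 ms; sum = 1.24923 ms.
Propagation delays (d/s per hop): 0.111333, 0.125667, 0.164333 ms; sum = 0.401333 ms.
End-to-end = 1.651 ms.

1.651 ms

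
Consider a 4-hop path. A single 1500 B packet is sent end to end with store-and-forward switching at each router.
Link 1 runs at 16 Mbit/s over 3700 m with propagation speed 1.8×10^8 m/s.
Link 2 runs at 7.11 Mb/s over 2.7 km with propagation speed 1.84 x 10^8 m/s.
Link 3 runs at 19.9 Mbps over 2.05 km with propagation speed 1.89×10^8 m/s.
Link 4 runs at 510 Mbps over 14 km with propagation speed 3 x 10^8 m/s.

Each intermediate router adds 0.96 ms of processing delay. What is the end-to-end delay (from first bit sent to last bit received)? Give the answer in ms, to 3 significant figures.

L = 1500 × 8 = 12000 bits.
Transmission delays (L/R per hop): 0.75, 1.68776, 0.603015, 0.0235294 ms; sum = 3.06431 ms.
Propagation delays (d/s per hop): 0.0205556, 0.0146739, 0.0108466, 0.0466667 ms; sum = 0.0927427 ms.
Processing at 3 router(s): 3 × 0.96 ms = 2.88 ms.
End-to-end = 6.04 ms.

6.04 ms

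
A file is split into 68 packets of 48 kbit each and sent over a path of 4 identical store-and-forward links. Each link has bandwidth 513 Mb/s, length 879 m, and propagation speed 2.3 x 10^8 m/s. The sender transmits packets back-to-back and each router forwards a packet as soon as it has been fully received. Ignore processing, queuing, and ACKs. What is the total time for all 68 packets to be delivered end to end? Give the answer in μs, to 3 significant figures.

Per-hop transmission t_tx = L/R = 48000/513000000 = 93.5673 μs.
Per-hop propagation t_prop = 879/2.3e+08 = 3.82174 μs.
Pipeline fill: first packet needs 4·t_tx to clear all hops; remaining 67 packets each add one t_tx.
Total = (4+68-1)·t_tx + 4·t_prop = 71·93.5673 + 4·3.82174 = 6660 μs.

6660 μs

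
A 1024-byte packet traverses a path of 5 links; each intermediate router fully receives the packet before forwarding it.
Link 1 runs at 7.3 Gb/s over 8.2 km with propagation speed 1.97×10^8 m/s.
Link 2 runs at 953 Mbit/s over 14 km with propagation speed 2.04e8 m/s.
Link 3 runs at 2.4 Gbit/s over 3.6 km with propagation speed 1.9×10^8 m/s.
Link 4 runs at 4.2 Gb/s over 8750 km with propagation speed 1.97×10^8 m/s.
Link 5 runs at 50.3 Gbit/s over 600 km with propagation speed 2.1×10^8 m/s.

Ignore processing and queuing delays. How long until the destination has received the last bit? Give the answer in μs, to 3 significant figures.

47400 μs

L = 1024 × 8 = 8192 bits.
Transmission delays (L/R per hop): 1.12219, 8.59601, 3.41333, 1.95048, 0.162863 μs; sum = 15.2449 μs.
Propagation delays (d/s per hop): 41.6244, 68.6275, 18.9474, 44416.2, 2857.14 μs; sum = 47402.6 μs.
End-to-end = 47400 μs.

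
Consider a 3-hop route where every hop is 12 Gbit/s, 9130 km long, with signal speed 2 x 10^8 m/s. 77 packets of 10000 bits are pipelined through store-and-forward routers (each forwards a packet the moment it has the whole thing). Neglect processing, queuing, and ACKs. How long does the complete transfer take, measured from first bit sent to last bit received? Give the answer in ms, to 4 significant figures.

137.0 ms

Per-hop transmission t_tx = L/R = 10000/12000000000 = 0.000833333 ms.
Per-hop propagation t_prop = 9130000/200000000 = 45.65 ms.
Pipeline fill: first packet needs 3·t_tx to clear all hops; remaining 76 packets each add one t_tx.
Total = (3+77-1)·t_tx + 3·t_prop = 79·0.000833333 + 3·45.65 = 137.0 ms.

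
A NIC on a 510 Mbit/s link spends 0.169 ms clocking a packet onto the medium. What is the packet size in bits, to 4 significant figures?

L = R × t_tx = 510000000 b/s × 0.000169 s = 86190 bits.

86190 bits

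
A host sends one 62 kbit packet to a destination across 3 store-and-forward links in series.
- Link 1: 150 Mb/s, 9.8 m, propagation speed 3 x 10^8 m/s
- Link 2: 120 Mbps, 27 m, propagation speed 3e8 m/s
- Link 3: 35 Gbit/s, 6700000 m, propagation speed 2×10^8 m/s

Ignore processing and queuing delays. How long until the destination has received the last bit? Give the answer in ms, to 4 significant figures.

L = 62000 bits.
Transmission delays (L/R per hop): 0.413333, 0.516667, 0.00177143 ms; sum = 0.931771 ms.
Propagation delays (d/s per hop): 3.26667e-05, 9e-05, 33.5 ms; sum = 33.5001 ms.
End-to-end = 34.43 ms.

34.43 ms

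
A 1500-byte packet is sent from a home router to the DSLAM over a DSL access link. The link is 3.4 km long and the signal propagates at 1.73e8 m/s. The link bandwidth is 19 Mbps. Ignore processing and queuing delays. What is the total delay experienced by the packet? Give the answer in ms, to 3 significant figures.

L = 1500 × 8 = 12000 bits.
Transmission delay = L/R = 12000 / 19000000 = 0.631579 ms.
Propagation delay = d/s = 3400 m / 173000000 m/s = 0.0196532 ms.
Total = 0.651 ms.

0.651 ms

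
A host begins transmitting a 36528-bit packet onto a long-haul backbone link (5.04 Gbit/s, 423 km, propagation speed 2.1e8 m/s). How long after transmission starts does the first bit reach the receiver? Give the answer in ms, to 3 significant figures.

First bit experiences only propagation delay: d/s = 423000/210000000 = 2.01 ms.

2.01 ms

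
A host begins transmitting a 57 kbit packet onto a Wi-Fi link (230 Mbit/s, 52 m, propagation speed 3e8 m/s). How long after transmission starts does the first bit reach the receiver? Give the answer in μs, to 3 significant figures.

0.173 μs

First bit experiences only propagation delay: d/s = 52/300000000 = 0.173 μs.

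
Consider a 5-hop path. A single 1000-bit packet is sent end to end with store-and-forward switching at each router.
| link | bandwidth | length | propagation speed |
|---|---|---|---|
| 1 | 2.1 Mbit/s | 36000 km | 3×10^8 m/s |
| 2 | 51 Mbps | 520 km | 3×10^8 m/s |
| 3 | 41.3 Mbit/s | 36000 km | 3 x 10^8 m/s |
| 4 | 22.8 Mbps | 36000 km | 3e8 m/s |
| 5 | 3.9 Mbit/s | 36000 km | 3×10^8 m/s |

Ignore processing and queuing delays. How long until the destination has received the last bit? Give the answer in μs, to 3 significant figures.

483000 μs

Transmission delays (L/R per hop): 476.19, 19.6078, 24.2131, 43.8596, 256.41 μs; sum = 820.281 μs.
Propagation delays (d/s per hop): 120000, 1733.33, 120000, 120000, 120000 μs; sum = 481733 μs.
End-to-end = 483000 μs.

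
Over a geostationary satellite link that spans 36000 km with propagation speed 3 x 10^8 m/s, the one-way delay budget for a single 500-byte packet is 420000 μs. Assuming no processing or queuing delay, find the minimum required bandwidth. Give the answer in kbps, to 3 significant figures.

13.3 kbps

L = 4000 bits.
Propagation delay = 36000000 / 300000000 = 120000 μs.
Transmission budget = 420000 − 120000 = 300000 μs.
R ≥ L / t_tx = 4000 bits / 0.3 s = 13.3 kbps.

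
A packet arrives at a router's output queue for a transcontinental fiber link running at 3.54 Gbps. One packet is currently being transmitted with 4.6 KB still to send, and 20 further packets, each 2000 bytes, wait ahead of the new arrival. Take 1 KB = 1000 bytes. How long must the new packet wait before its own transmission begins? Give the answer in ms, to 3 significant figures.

0.101 ms

Each queued packet: L/R = 16000/3540000000 = 0.00451977 ms.
20 queued → 0.0903955 ms.
Plus remaining 36800 bits of current packet: 0.0103955 ms.
Queuing delay = 0.101 ms.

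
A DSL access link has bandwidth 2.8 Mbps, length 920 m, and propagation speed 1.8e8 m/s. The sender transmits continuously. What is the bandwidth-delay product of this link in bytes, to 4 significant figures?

1.789 bytes

Propagation delay = 920 / 180000000 = 5.11111e-06 s.
BDP = R × t_prop = 2800000 × 5.11111e-06 = 14.3111 bits.
In bytes: 14.3111/8 = 1.789 bytes.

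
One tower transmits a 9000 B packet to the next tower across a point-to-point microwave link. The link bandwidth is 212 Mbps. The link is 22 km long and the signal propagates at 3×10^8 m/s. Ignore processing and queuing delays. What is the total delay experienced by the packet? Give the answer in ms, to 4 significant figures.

L = 9000 × 8 = 72000 bits.
Transmission delay = L/R = 72000 / 212000000 = 0.339623 ms.
Propagation delay = d/s = 22000 m / 300000000 m/s = 0.0733333 ms.
Total = 0.4130 ms.

0.4130 ms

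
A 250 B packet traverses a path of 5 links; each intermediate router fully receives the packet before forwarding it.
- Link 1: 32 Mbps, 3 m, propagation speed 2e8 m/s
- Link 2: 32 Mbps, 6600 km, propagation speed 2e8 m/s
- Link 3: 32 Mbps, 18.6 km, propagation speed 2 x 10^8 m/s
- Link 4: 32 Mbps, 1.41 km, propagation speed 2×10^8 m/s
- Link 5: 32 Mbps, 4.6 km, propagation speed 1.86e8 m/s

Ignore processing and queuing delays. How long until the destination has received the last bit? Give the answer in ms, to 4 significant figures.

L = 250 × 8 = 2000 bits.
Transmission delay per hop = L/R = 2000/32000000 = 0.0625 ms; 5 hops → 0.3125 ms.
Propagation delays (d/s per hop): 1.5e-05, 33, 0.093, 0.00705, 0.0247312 ms; sum = 33.1248 ms.
End-to-end = 33.44 ms.

33.44 ms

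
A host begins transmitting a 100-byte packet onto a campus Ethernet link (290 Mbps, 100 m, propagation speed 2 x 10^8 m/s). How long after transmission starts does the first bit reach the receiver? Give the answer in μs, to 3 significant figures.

0.500 μs

First bit experiences only propagation delay: d/s = 100/200000000 = 0.500 μs.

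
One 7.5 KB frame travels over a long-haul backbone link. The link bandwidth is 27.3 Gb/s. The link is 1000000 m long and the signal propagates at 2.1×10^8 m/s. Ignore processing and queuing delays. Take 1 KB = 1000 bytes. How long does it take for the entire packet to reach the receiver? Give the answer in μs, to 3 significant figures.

4760 μs

L = 60000 bits.
Transmission delay = L/R = 60000 / 27300000000 = 2.1978 μs.
Propagation delay = d/s = 1000000 m / 210000000 m/s = 4761.9 μs.
Total = 4760 μs.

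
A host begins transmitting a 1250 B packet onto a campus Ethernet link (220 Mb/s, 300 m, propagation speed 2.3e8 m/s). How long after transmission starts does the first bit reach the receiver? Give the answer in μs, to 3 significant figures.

1.30 μs

First bit experiences only propagation delay: d/s = 300/2.3e+08 = 1.30 μs.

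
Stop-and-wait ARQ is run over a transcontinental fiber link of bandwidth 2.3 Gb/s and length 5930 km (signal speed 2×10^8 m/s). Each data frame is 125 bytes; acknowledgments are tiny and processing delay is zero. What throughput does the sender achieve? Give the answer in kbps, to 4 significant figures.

t_tx = L/R = 1000/2300000000 = 4.34783e-07 s.
t_prop = 5930000/200000000 = 0.02965 s; RTT = 0.0593 s.
Cycle = t_tx + RTT = 0.0593004 s.
Throughput = L / cycle = 1000 / 0.0593004 = 16.86 kbps.

16.86 kbps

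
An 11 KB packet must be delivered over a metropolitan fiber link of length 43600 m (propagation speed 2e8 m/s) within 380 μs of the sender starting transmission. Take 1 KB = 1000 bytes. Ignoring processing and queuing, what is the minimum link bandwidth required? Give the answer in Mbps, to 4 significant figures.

L = 88000 bits.
Propagation delay = 43600 / 200000000 = 218 μs.
Transmission budget = 380 − 218 = 162 μs.
R ≥ L / t_tx = 88000 bits / 0.000162 s = 543.2 Mbps.

543.2 Mbps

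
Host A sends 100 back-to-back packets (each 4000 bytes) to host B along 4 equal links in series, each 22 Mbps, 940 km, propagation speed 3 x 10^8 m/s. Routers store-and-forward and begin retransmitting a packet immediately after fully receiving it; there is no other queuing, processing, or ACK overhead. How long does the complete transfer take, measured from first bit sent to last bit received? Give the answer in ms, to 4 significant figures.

162.4 ms

Per-hop transmission t_tx = L/R = 32000/22000000 = 1.45455 ms.
Per-hop propagation t_prop = 940000/300000000 = 3.13333 ms.
Pipeline fill: first packet needs 4·t_tx to clear all hops; remaining 99 packets each add one t_tx.
Total = (4+100-1)·t_tx + 4·t_prop = 103·1.45455 + 4·3.13333 = 162.4 ms.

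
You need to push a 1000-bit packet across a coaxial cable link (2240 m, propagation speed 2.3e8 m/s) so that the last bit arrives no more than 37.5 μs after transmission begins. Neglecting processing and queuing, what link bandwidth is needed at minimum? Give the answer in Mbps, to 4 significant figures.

Propagation delay = 2240 / 2.3e+08 = 9.73913 μs.
Transmission budget = 37.5 − 9.73913 = 27.7609 μs.
R ≥ L / t_tx = 1000 bits / 2.77609e-05 s = 36.02 Mbps.

36.02 Mbps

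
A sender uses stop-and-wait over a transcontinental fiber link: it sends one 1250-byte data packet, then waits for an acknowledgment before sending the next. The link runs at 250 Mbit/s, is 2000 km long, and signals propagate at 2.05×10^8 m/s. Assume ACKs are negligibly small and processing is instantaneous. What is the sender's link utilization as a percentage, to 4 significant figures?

t_tx = L/R = 10000/250000000 = 4e-05 s.
t_prop = 2000000/2.05e+08 = 0.0097561 s; RTT = 0.0195122 s.
Cycle = t_tx + RTT = 0.0195522 s.
Utilization = t_tx / cycle = 4e-05/0.0195522 = 0.2046 %.

0.2046 %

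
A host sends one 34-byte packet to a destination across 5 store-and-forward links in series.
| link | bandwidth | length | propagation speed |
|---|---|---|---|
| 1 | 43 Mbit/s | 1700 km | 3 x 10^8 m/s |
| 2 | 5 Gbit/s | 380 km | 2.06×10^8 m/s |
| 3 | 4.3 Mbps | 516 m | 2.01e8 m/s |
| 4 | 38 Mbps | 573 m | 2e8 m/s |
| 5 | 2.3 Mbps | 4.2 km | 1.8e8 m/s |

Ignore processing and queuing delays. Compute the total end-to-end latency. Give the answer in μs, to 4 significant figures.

7735 μs

L = 34 × 8 = 272 bits.
Transmission delays (L/R per hop): 6.32558, 0.0544, 63.2558, 7.15789, 118.261 μs; sum = 195.055 μs.
Propagation delays (d/s per hop): 5666.67, 1844.66, 2.56716, 2.865, 23.3333 μs; sum = 7540.09 μs.
End-to-end = 7735 μs.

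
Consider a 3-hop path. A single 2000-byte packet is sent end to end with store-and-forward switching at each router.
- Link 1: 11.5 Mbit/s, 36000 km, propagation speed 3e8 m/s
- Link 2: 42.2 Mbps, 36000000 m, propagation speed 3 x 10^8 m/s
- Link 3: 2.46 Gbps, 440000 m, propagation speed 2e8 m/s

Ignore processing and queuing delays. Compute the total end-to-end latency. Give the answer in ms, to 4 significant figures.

L = 2000 × 8 = 16000 bits.
Transmission delays (L/R per hop): 1.3913, 0.379147, 0.00650407 ms; sum = 1.77696 ms.
Propagation delays (d/s per hop): 120, 120, 2.2 ms; sum = 242.2 ms.
End-to-end = 244.0 ms.

244.0 ms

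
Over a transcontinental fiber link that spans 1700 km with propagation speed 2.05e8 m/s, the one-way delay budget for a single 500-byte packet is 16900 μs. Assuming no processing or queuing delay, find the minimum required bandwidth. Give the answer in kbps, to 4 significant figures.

464.7 kbps

L = 4000 bits.
Propagation delay = 1700000 / 2.05e+08 = 8292.68 μs.
Transmission budget = 16900 − 8292.68 = 8607.32 μs.
R ≥ L / t_tx = 4000 bits / 0.00860732 s = 464.7 kbps.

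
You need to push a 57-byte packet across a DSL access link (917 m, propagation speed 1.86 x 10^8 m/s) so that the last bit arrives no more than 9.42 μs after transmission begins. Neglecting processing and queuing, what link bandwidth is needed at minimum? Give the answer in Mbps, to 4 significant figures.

L = 456 bits.
Propagation delay = 917 / 186000000 = 4.93011 μs.
Transmission budget = 9.42 − 4.93011 = 4.48989 μs.
R ≥ L / t_tx = 456 bits / 4.48989e-06 s = 101.6 Mbps.

101.6 Mbps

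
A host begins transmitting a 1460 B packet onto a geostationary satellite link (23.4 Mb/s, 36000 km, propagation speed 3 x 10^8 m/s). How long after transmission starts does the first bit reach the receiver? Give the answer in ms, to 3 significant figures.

First bit experiences only propagation delay: d/s = 36000000/300000000 = 120 ms.

120 ms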